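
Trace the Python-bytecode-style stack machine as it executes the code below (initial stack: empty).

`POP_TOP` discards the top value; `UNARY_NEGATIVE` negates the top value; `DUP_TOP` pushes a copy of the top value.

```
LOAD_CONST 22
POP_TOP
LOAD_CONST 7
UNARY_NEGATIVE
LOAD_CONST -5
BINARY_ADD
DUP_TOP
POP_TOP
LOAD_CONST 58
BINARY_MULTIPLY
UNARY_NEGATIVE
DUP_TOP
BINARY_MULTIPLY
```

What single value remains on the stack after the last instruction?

484416

LOAD_CONST 22   : 22
POP_TOP         : (empty)
LOAD_CONST 7    : 7
UNARY_NEGATIVE  : -7
LOAD_CONST -5   : -7 -5
BINARY_ADD      : -12
DUP_TOP         : -12 -12
POP_TOP         : -12
LOAD_CONST 58   : -12 58
BINARY_MULTIPLY : -696
UNARY_NEGATIVE  : 696
DUP_TOP         : 696 696
BINARY_MULTIPLY : 484416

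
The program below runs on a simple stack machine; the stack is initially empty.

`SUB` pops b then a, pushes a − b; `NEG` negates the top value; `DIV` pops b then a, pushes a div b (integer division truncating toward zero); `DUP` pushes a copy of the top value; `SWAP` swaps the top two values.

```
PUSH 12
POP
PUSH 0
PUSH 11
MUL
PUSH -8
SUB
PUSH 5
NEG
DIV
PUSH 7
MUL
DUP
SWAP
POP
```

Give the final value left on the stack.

PUSH 12  [12]
POP      []
PUSH 0   [0]
PUSH 11  [0, 11]
MUL      [0]
PUSH -8  [0, -8]
SUB      [8]
PUSH 5   [8, 5]
NEG      [8, -5]
DIV      [-1]
PUSH 7   [-1, 7]
MUL      [-7]
DUP      [-7, -7]
SWAP     [-7, -7]
POP      [-7]

-7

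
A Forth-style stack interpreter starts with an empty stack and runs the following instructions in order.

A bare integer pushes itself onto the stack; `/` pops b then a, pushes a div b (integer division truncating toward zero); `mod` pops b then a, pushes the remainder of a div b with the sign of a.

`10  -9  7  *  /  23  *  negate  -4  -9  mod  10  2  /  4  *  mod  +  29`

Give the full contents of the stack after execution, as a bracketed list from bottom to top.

[-4, 29]

10      [10]
-9      [10, -9]
7       [10, -9, 7]
*       [10, -63]
/       [0]
23      [0, 23]
*       [0]
negate  [0]
-4      [0, -4]
-9      [0, -4, -9]
mod     [0, -4]
10      [0, -4, 10]
2       [0, -4, 10, 2]
/       [0, -4, 5]
4       [0, -4, 5, 4]
*       [0, -4, 20]
mod     [0, -4]
+       [-4]
29      [-4, 29]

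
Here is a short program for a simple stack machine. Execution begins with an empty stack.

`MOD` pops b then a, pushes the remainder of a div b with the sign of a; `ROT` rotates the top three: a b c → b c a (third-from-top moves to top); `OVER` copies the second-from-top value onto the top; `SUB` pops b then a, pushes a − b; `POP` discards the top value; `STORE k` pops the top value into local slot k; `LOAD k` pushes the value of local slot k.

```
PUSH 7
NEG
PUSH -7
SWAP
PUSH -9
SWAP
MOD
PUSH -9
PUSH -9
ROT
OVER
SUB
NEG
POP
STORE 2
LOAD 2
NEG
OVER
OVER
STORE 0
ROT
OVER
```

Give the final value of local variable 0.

PUSH 7  → 7
NEG     → -7
PUSH -7 → -7 -7
SWAP    → -7 -7
PUSH -9 → -7 -7 -9
SWAP    → -7 -9 -7
MOD     → -7 -2
PUSH -9 → -7 -2 -9
PUSH -9 → -7 -2 -9 -9
ROT     → -7 -9 -9 -2
OVER    → -7 -9 -9 -2 -9
SUB     → -7 -9 -9 7
NEG     → -7 -9 -9 -7
POP     → -7 -9 -9
STORE 2 → -7 -9
LOAD 2  → -7 -9 -9
NEG     → -7 -9 9
OVER    → -7 -9 9 -9
OVER    → -7 -9 9 -9 9
STORE 0 → -7 -9 9 -9
ROT     → -7 9 -9 -9
OVER    → -7 9 -9 -9 -9

9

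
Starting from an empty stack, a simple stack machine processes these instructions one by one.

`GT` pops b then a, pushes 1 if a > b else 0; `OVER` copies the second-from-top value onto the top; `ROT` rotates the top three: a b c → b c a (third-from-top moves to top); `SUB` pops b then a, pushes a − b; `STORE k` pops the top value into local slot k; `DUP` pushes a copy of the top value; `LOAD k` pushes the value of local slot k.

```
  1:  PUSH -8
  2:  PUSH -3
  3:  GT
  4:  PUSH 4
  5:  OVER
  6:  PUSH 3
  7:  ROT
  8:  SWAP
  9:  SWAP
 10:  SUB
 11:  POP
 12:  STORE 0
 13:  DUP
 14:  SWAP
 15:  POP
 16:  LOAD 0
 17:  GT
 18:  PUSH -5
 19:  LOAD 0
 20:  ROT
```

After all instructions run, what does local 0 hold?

PUSH -8  [-8]
PUSH -3  [-8, -3]
GT       [0]
PUSH 4   [0, 4]
OVER     [0, 4, 0]
PUSH 3   [0, 4, 0, 3]
ROT      [0, 0, 3, 4]
SWAP     [0, 0, 4, 3]
SWAP     [0, 0, 3, 4]
SUB      [0, 0, -1]
POP      [0, 0]
STORE 0  [0]
DUP      [0, 0]
SWAP     [0, 0]
POP      [0]
LOAD 0   [0, 0]
GT       [0]
PUSH -5  [0, -5]
LOAD 0   [0, -5, 0]
ROT      [-5, 0, 0]

0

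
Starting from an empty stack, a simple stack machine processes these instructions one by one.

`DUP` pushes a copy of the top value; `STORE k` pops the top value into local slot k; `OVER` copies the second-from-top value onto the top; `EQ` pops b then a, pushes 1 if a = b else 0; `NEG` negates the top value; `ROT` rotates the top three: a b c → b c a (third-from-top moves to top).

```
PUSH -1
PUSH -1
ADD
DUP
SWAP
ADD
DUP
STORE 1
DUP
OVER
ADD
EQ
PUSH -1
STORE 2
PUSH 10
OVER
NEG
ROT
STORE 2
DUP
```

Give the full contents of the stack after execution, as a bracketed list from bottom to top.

[10, 0, 0]

PUSH -1  [-1]
PUSH -1  [-1, -1]
ADD      [-2]
DUP      [-2, -2]
SWAP     [-2, -2]
ADD      [-4]
DUP      [-4, -4]
STORE 1  [-4]
DUP      [-4, -4]
OVER     [-4, -4, -4]
ADD      [-4, -8]
EQ       [0]
PUSH -1  [0, -1]
STORE 2  [0]
PUSH 10  [0, 10]
OVER     [0, 10, 0]
NEG      [0, 10, 0]
ROT      [10, 0, 0]
STORE 2  [10, 0]
DUP      [10, 0, 0]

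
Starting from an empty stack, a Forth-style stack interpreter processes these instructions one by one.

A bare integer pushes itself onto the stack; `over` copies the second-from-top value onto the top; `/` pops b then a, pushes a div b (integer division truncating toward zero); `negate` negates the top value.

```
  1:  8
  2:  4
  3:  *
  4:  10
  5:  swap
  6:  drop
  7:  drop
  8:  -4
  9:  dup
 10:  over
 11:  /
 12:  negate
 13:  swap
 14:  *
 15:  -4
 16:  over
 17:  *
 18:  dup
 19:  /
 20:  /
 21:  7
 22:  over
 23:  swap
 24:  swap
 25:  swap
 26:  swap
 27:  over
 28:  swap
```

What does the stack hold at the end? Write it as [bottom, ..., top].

8       8
4       8 4
*       32
10      32 10
swap    10 32
drop    10
drop    (empty)
-4      -4
dup     -4 -4
over    -4 -4 -4
/       -4 1
negate  -4 -1
swap    -1 -4
*       4
-4      4 -4
over    4 -4 4
*       4 -16
dup     4 -16 -16
/       4 1
/       4
7       4 7
over    4 7 4
swap    4 4 7
swap    4 7 4
swap    4 4 7
swap    4 7 4
over    4 7 4 7
swap    4 7 7 4

[4, 7, 7, 4]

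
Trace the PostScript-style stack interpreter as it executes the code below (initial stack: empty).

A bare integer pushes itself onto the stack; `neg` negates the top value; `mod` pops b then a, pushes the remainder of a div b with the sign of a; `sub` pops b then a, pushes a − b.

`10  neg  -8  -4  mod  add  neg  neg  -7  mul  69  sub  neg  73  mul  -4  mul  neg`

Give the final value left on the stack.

-292

10  -> [10]
neg -> [-10]
-8  -> [-10, -8]
-4  -> [-10, -8, -4]
mod -> [-10, 0]
add -> [-10]
neg -> [10]
neg -> [-10]
-7  -> [-10, -7]
mul -> [70]
69  -> [70, 69]
sub -> [1]
neg -> [-1]
73  -> [-1, 73]
mul -> [-73]
-4  -> [-73, -4]
mul -> [292]
neg -> [-292]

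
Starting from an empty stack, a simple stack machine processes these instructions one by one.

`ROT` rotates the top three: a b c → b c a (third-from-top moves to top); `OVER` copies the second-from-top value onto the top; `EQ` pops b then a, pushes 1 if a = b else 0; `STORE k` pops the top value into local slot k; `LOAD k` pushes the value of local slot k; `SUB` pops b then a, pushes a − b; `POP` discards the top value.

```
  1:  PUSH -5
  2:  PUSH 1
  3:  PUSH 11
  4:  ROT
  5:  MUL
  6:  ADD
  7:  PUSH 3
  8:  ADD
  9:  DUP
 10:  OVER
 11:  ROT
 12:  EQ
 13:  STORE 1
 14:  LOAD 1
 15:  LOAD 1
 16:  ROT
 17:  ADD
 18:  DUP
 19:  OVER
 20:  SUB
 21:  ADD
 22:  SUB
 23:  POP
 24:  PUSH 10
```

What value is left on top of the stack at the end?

PUSH -5  -5
PUSH 1   -5 1
PUSH 11  -5 1 11
ROT      1 11 -5
MUL      1 -55
ADD      -54
PUSH 3   -54 3
ADD      -51
DUP      -51 -51
OVER     -51 -51 -51
ROT      -51 -51 -51
EQ       -51 1
STORE 1  -51
LOAD 1   -51 1
LOAD 1   -51 1 1
ROT      1 1 -51
ADD      1 -50
DUP      1 -50 -50
OVER     1 -50 -50 -50
SUB      1 -50 0
ADD      1 -50
SUB      51
POP      (empty)
PUSH 10  10

10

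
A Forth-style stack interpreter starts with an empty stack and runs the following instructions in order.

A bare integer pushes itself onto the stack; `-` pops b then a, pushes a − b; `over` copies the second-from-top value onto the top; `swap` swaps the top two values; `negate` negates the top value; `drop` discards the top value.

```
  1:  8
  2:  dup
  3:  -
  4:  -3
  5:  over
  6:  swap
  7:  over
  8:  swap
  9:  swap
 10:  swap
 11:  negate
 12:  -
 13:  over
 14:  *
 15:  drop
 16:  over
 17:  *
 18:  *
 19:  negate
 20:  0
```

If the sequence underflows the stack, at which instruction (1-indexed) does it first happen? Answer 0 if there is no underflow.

0

8       [8]
dup     [8, 8]
-       [0]
-3      [0, -3]
over    [0, -3, 0]
swap    [0, 0, -3]
over    [0, 0, -3, 0]
swap    [0, 0, 0, -3]
swap    [0, 0, -3, 0]
swap    [0, 0, 0, -3]
negate  [0, 0, 0, 3]
-       [0, 0, -3]
over    [0, 0, -3, 0]
*       [0, 0, 0]
drop    [0, 0]
over    [0, 0, 0]
*       [0, 0]
*       [0]
negate  [0]
0       [0, 0]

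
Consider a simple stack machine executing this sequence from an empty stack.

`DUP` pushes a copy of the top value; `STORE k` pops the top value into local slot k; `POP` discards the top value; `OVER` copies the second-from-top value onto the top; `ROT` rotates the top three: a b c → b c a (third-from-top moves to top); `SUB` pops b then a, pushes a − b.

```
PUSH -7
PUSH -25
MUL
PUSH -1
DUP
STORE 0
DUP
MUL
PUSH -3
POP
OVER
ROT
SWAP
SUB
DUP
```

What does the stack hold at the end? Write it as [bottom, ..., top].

[1, 0, 0]

PUSH -7  : [-7]
PUSH -25 : [-7, -25]
MUL      : [175]
PUSH -1  : [175, -1]
DUP      : [175, -1, -1]
STORE 0  : [175, -1]
DUP      : [175, -1, -1]
MUL      : [175, 1]
PUSH -3  : [175, 1, -3]
POP      : [175, 1]
OVER     : [175, 1, 175]
ROT      : [1, 175, 175]
SWAP     : [1, 175, 175]
SUB      : [1, 0]
DUP      : [1, 0, 0]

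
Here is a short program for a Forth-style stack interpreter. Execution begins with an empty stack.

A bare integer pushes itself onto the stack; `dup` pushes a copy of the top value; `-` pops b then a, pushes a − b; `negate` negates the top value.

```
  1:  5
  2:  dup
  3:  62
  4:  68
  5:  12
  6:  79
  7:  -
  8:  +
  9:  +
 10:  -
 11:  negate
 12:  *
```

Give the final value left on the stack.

290

5      -> 5
dup    -> 5 5
62     -> 5 5 62
68     -> 5 5 62 68
12     -> 5 5 62 68 12
79     -> 5 5 62 68 12 79
-      -> 5 5 62 68 -67
+      -> 5 5 62 1
+      -> 5 5 63
-      -> 5 -58
negate -> 5 58
*      -> 290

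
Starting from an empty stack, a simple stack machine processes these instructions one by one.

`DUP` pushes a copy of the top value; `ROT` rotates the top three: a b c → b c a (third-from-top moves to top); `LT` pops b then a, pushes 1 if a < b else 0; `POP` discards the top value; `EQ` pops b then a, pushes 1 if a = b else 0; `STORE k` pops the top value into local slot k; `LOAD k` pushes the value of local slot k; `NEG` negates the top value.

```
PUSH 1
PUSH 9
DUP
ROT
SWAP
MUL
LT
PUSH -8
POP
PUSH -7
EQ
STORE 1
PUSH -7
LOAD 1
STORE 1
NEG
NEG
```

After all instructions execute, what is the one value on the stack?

PUSH 1  → 1
PUSH 9  → 1 9
DUP     → 1 9 9
ROT     → 9 9 1
SWAP    → 9 1 9
MUL     → 9 9
LT      → 0
PUSH -8 → 0 -8
POP     → 0
PUSH -7 → 0 -7
EQ      → 0
STORE 1 → (empty)
PUSH -7 → -7
LOAD 1  → -7 0
STORE 1 → -7
NEG     → 7
NEG     → -7

-7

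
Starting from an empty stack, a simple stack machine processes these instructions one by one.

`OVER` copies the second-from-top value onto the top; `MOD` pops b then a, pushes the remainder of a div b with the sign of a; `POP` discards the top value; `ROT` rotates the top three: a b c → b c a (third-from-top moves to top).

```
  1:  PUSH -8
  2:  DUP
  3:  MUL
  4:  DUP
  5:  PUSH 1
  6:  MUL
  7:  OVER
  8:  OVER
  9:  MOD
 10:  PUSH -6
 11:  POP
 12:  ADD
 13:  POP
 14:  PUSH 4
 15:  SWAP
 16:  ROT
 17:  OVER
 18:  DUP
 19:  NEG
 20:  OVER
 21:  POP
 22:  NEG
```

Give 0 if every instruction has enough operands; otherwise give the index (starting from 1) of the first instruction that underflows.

PUSH -8  [-8]
DUP      [-8, -8]
MUL      [64]
DUP      [64, 64]
PUSH 1   [64, 64, 1]
MUL      [64, 64]
OVER     [64, 64, 64]
OVER     [64, 64, 64, 64]
MOD      [64, 64, 0]
PUSH -6  [64, 64, 0, -6]
POP      [64, 64, 0]
ADD      [64, 64]
POP      [64]
PUSH 4   [64, 4]
SWAP     [4, 64]
ROT  — needs 3 operands, stack has 2 → underflow

16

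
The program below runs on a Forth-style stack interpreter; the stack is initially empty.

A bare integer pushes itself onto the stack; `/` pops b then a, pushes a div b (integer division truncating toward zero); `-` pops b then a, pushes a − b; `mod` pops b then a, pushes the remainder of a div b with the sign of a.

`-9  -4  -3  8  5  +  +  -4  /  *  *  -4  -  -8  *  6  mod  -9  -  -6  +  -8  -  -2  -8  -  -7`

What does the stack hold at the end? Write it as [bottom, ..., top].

-9  -> -9
-4  -> -9 -4
-3  -> -9 -4 -3
8   -> -9 -4 -3 8
5   -> -9 -4 -3 8 5
+   -> -9 -4 -3 13
+   -> -9 -4 10
-4  -> -9 -4 10 -4
/   -> -9 -4 -2
*   -> -9 8
*   -> -72
-4  -> -72 -4
-   -> -68
-8  -> -68 -8
*   -> 544
6   -> 544 6
mod -> 4
-9  -> 4 -9
-   -> 13
-6  -> 13 -6
+   -> 7
-8  -> 7 -8
-   -> 15
-2  -> 15 -2
-8  -> 15 -2 -8
-   -> 15 6
-7  -> 15 6 -7

[15, 6, -7]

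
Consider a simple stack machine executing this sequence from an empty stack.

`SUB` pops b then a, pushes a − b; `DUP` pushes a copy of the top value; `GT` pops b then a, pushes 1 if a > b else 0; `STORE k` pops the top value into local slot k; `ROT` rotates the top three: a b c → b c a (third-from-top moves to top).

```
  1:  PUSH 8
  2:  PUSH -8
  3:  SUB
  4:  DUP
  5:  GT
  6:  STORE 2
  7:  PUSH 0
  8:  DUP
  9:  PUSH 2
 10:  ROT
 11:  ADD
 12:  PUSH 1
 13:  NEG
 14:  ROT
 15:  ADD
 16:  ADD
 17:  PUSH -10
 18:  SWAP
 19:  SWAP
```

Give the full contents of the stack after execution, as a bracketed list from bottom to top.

[1, -10]

PUSH 8   → [8]
PUSH -8  → [8, -8]
SUB      → [16]
DUP      → [16, 16]
GT       → [0]
STORE 2  → []
PUSH 0   → [0]
DUP      → [0, 0]
PUSH 2   → [0, 0, 2]
ROT      → [0, 2, 0]
ADD      → [0, 2]
PUSH 1   → [0, 2, 1]
NEG      → [0, 2, -1]
ROT      → [2, -1, 0]
ADD      → [2, -1]
ADD      → [1]
PUSH -10 → [1, -10]
SWAP     → [-10, 1]
SWAP     → [1, -10]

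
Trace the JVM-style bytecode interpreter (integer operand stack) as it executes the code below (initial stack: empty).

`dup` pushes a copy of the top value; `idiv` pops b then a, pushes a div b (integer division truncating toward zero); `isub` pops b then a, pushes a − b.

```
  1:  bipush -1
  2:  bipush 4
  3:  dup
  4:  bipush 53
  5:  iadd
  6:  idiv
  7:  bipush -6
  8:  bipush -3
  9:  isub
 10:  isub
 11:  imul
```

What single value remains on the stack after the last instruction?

-3

bipush -1 → [-1]
bipush 4  → [-1, 4]
dup       → [-1, 4, 4]
bipush 53 → [-1, 4, 4, 53]
iadd      → [-1, 4, 57]
idiv      → [-1, 0]
bipush -6 → [-1, 0, -6]
bipush -3 → [-1, 0, -6, -3]
isub      → [-1, 0, -3]
isub      → [-1, 3]
imul      → [-3]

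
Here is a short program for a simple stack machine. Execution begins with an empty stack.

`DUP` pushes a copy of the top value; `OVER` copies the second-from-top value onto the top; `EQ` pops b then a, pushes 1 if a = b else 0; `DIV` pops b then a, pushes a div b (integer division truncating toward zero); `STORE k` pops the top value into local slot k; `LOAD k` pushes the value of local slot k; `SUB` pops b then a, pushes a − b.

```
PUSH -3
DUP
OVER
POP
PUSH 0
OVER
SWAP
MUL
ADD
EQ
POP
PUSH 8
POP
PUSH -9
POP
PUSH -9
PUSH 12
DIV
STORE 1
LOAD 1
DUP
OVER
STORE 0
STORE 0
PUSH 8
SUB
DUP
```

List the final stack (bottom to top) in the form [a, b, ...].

PUSH -3 -> -3
DUP     -> -3 -3
OVER    -> -3 -3 -3
POP     -> -3 -3
PUSH 0  -> -3 -3 0
OVER    -> -3 -3 0 -3
SWAP    -> -3 -3 -3 0
MUL     -> -3 -3 0
ADD     -> -3 -3
EQ      -> 1
POP     -> (empty)
PUSH 8  -> 8
POP     -> (empty)
PUSH -9 -> -9
POP     -> (empty)
PUSH -9 -> -9
PUSH 12 -> -9 12
DIV     -> 0
STORE 1 -> (empty)
LOAD 1  -> 0
DUP     -> 0 0
OVER    -> 0 0 0
STORE 0 -> 0 0
STORE 0 -> 0
PUSH 8  -> 0 8
SUB     -> -8
DUP     -> -8 -8

[-8, -8]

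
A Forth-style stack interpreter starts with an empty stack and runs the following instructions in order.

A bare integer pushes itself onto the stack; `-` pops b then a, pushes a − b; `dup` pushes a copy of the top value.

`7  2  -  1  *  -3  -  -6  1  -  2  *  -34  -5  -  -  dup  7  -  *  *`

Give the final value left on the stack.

7   : [7]
2   : [7, 2]
-   : [5]
1   : [5, 1]
*   : [5]
-3  : [5, -3]
-   : [8]
-6  : [8, -6]
1   : [8, -6, 1]
-   : [8, -7]
2   : [8, -7, 2]
*   : [8, -14]
-34 : [8, -14, -34]
-5  : [8, -14, -34, -5]
-   : [8, -14, -29]
-   : [8, 15]
dup : [8, 15, 15]
7   : [8, 15, 15, 7]
-   : [8, 15, 8]
*   : [8, 120]
*   : [960]

960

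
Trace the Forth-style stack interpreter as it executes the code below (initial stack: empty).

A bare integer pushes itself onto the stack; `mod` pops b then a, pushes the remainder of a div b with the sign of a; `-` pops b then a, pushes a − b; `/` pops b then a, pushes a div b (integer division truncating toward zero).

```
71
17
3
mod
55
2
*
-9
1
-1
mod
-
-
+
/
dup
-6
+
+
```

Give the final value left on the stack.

71  → 71
17  → 71 17
3   → 71 17 3
mod → 71 2
55  → 71 2 55
2   → 71 2 55 2
*   → 71 2 110
-9  → 71 2 110 -9
1   → 71 2 110 -9 1
-1  → 71 2 110 -9 1 -1
mod → 71 2 110 -9 0
-   → 71 2 110 -9
-   → 71 2 119
+   → 71 121
/   → 0
dup → 0 0
-6  → 0 0 -6
+   → 0 -6
+   → -6

-6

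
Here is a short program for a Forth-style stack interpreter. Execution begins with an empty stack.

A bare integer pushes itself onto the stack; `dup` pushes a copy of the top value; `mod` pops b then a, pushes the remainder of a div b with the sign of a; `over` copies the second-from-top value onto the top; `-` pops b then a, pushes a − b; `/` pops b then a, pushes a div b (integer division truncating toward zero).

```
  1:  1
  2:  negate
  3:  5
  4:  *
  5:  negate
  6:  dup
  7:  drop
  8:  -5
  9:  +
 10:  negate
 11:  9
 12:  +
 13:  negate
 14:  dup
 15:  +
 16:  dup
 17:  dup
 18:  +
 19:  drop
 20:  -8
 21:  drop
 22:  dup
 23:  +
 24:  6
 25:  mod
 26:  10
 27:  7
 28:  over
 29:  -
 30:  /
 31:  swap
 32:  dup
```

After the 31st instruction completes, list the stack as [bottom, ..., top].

[-3, 0]

1      : 1
negate : -1
5      : -1 5
*      : -5
negate : 5
dup    : 5 5
drop   : 5
-5     : 5 -5
+      : 0
negate : 0
9      : 0 9
+      : 9
negate : -9
dup    : -9 -9
+      : -18
dup    : -18 -18
dup    : -18 -18 -18
+      : -18 -36
drop   : -18
-8     : -18 -8
drop   : -18
dup    : -18 -18
+      : -36
6      : -36 6
mod    : 0
10     : 0 10
7      : 0 10 7
over   : 0 10 7 10
-      : 0 10 -3
/      : 0 -3
swap   : -3 0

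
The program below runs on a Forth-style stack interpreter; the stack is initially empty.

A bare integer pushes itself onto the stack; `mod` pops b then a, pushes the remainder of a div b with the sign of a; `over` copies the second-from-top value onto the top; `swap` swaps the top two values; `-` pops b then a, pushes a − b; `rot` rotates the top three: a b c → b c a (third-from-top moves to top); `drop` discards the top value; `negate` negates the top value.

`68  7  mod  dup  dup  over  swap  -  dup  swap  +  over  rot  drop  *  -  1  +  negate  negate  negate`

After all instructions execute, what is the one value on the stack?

-6

68     : [68]
7      : [68, 7]
mod    : [5]
dup    : [5, 5]
dup    : [5, 5, 5]
over   : [5, 5, 5, 5]
swap   : [5, 5, 5, 5]
-      : [5, 5, 0]
dup    : [5, 5, 0, 0]
swap   : [5, 5, 0, 0]
+      : [5, 5, 0]
over   : [5, 5, 0, 5]
rot    : [5, 0, 5, 5]
drop   : [5, 0, 5]
*      : [5, 0]
-      : [5]
1      : [5, 1]
+      : [6]
negate : [-6]
negate : [6]
negate : [-6]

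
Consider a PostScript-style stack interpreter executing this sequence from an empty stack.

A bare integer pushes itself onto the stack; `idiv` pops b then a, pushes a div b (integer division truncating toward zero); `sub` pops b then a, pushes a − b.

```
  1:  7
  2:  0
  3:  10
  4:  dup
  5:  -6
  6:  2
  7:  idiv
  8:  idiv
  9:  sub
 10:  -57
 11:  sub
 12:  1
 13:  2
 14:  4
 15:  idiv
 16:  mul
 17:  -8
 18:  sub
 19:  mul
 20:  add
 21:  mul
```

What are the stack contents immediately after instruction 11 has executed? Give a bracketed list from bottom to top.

[7, 0, 70]

7    -> [7]
0    -> [7, 0]
10   -> [7, 0, 10]
dup  -> [7, 0, 10, 10]
-6   -> [7, 0, 10, 10, -6]
2    -> [7, 0, 10, 10, -6, 2]
idiv -> [7, 0, 10, 10, -3]
idiv -> [7, 0, 10, -3]
sub  -> [7, 0, 13]
-57  -> [7, 0, 13, -57]
sub  -> [7, 0, 70]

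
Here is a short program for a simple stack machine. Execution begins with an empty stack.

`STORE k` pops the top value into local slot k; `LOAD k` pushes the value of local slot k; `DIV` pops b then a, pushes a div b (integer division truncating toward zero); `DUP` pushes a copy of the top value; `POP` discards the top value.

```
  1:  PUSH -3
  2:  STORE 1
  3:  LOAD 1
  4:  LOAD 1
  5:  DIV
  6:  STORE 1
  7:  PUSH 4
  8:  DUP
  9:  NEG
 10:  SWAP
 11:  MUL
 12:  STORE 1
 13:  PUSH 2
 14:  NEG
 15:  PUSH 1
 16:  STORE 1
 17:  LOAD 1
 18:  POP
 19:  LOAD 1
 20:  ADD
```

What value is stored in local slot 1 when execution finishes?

1

PUSH -3  -3
STORE 1  (empty)
LOAD 1   -3
LOAD 1   -3 -3
DIV      1
STORE 1  (empty)
PUSH 4   4
DUP      4 4
NEG      4 -4
SWAP     -4 4
MUL      -16
STORE 1  (empty)
PUSH 2   2
NEG      -2
PUSH 1   -2 1
STORE 1  -2
LOAD 1   -2 1
POP      -2
LOAD 1   -2 1
ADD      -1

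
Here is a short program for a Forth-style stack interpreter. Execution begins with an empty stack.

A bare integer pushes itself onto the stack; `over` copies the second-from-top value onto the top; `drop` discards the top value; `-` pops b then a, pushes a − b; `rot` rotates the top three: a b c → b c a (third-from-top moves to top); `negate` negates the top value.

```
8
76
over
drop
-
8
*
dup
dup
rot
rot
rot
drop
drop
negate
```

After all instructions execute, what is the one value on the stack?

8      : [8]
76     : [8, 76]
over   : [8, 76, 8]
drop   : [8, 76]
-      : [-68]
8      : [-68, 8]
*      : [-544]
dup    : [-544, -544]
dup    : [-544, -544, -544]
rot    : [-544, -544, -544]
rot    : [-544, -544, -544]
rot    : [-544, -544, -544]
drop   : [-544, -544]
drop   : [-544]
negate : [544]

544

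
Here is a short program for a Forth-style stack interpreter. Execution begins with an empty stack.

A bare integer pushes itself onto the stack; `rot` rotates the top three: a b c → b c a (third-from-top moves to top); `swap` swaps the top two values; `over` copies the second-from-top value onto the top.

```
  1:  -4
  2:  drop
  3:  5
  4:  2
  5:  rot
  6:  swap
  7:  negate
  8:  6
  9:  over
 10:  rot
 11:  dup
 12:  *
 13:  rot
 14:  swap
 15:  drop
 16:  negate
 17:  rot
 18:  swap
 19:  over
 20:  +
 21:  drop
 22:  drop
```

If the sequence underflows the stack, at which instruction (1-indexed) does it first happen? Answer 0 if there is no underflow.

5

-4   → [-4]
drop → []
5    → [5]
2    → [5, 2]
rot  — needs 3 operands, stack has 2 → underflow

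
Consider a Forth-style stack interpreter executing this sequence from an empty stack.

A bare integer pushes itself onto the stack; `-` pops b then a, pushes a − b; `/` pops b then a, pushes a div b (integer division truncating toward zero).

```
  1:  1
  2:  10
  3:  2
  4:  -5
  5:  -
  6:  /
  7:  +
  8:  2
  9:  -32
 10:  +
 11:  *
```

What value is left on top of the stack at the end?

1   -> 1
10  -> 1 10
2   -> 1 10 2
-5  -> 1 10 2 -5
-   -> 1 10 7
/   -> 1 1
+   -> 2
2   -> 2 2
-32 -> 2 2 -32
+   -> 2 -30
*   -> -60

-60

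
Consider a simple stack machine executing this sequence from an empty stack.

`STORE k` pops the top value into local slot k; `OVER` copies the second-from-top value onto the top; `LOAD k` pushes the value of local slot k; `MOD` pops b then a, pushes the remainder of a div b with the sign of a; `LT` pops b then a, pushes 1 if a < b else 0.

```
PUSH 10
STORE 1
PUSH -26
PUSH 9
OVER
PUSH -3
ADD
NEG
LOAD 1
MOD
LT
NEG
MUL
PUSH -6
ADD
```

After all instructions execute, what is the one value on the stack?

-6

PUSH 10  → [10]
STORE 1  → []
PUSH -26 → [-26]
PUSH 9   → [-26, 9]
OVER     → [-26, 9, -26]
PUSH -3  → [-26, 9, -26, -3]
ADD      → [-26, 9, -29]
NEG      → [-26, 9, 29]
LOAD 1   → [-26, 9, 29, 10]
MOD      → [-26, 9, 9]
LT       → [-26, 0]
NEG      → [-26, 0]
MUL      → [0]
PUSH -6  → [0, -6]
ADD      → [-6]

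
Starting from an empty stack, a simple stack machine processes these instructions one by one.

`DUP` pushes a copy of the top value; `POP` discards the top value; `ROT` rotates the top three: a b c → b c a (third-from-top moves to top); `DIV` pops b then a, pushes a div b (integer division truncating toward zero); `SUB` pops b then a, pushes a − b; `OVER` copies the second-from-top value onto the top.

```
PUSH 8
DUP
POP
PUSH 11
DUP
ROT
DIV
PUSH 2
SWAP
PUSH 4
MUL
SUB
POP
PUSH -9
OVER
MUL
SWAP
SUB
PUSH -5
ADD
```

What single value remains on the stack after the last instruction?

PUSH 8  → 8
DUP     → 8 8
POP     → 8
PUSH 11 → 8 11
DUP     → 8 11 11
ROT     → 11 11 8
DIV     → 11 1
PUSH 2  → 11 1 2
SWAP    → 11 2 1
PUSH 4  → 11 2 1 4
MUL     → 11 2 4
SUB     → 11 -2
POP     → 11
PUSH -9 → 11 -9
OVER    → 11 -9 11
MUL     → 11 -99
SWAP    → -99 11
SUB     → -110
PUSH -5 → -110 -5
ADD     → -115

-115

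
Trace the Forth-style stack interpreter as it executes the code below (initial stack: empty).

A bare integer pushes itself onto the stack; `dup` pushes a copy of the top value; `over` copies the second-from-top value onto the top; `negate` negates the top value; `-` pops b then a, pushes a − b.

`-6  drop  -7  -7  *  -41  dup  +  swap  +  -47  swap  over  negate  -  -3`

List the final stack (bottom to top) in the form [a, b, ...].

[-47, -80, -3]

-6      [-6]
drop    []
-7      [-7]
-7      [-7, -7]
*       [49]
-41     [49, -41]
dup     [49, -41, -41]
+       [49, -82]
swap    [-82, 49]
+       [-33]
-47     [-33, -47]
swap    [-47, -33]
over    [-47, -33, -47]
negate  [-47, -33, 47]
-       [-47, -80]
-3      [-47, -80, -3]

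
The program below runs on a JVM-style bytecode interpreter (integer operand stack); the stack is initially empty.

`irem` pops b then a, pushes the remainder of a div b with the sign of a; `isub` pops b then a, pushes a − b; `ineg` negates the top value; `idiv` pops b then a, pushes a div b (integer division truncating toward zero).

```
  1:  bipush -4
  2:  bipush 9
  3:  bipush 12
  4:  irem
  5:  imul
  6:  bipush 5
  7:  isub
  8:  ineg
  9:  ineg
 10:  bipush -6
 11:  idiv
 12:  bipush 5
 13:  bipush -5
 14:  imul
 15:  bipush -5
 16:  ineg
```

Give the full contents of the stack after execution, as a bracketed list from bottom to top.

[6, -25, 5]

bipush -4  -4
bipush 9   -4 9
bipush 12  -4 9 12
irem       -4 9
imul       -36
bipush 5   -36 5
isub       -41
ineg       41
ineg       -41
bipush -6  -41 -6
idiv       6
bipush 5   6 5
bipush -5  6 5 -5
imul       6 -25
bipush -5  6 -25 -5
ineg       6 -25 5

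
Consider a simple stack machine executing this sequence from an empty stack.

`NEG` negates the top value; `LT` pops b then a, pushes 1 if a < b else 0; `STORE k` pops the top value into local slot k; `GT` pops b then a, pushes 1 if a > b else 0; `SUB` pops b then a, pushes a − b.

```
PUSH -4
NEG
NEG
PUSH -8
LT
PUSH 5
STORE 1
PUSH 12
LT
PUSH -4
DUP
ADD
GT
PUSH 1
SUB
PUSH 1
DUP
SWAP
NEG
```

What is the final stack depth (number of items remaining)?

PUSH -4  [-4]
NEG      [4]
NEG      [-4]
PUSH -8  [-4, -8]
LT       [0]
PUSH 5   [0, 5]
STORE 1  [0]
PUSH 12  [0, 12]
LT       [1]
PUSH -4  [1, -4]
DUP      [1, -4, -4]
ADD      [1, -8]
GT       [1]
PUSH 1   [1, 1]
SUB      [0]
PUSH 1   [0, 1]
DUP      [0, 1, 1]
SWAP     [0, 1, 1]
NEG      [0, 1, -1]

3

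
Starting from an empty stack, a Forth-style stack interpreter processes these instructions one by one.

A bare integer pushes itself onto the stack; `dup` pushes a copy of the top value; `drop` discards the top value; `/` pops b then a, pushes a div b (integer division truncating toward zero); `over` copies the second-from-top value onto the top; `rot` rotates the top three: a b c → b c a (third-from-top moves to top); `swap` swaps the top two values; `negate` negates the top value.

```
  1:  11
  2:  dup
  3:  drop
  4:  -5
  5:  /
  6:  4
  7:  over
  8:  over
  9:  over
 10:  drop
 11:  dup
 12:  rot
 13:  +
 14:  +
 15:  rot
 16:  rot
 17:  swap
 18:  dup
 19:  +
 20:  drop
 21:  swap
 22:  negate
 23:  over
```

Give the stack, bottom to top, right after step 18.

[6, 4, -2, -2]

11   -> [11]
dup  -> [11, 11]
drop -> [11]
-5   -> [11, -5]
/    -> [-2]
4    -> [-2, 4]
over -> [-2, 4, -2]
over -> [-2, 4, -2, 4]
over -> [-2, 4, -2, 4, -2]
drop -> [-2, 4, -2, 4]
dup  -> [-2, 4, -2, 4, 4]
rot  -> [-2, 4, 4, 4, -2]
+    -> [-2, 4, 4, 2]
+    -> [-2, 4, 6]
rot  -> [4, 6, -2]
rot  -> [6, -2, 4]
swap -> [6, 4, -2]
dup  -> [6, 4, -2, -2]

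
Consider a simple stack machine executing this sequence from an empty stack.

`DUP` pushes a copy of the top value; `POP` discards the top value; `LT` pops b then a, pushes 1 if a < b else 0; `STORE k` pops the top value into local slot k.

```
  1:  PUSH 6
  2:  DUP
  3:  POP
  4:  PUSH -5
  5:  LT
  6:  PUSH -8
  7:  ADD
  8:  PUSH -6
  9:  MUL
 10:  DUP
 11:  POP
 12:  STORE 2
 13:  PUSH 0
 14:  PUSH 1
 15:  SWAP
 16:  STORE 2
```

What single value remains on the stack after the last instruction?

1

PUSH 6  → 6
DUP     → 6 6
POP     → 6
PUSH -5 → 6 -5
LT      → 0
PUSH -8 → 0 -8
ADD     → -8
PUSH -6 → -8 -6
MUL     → 48
DUP     → 48 48
POP     → 48
STORE 2 → (empty)
PUSH 0  → 0
PUSH 1  → 0 1
SWAP    → 1 0
STORE 2 → 1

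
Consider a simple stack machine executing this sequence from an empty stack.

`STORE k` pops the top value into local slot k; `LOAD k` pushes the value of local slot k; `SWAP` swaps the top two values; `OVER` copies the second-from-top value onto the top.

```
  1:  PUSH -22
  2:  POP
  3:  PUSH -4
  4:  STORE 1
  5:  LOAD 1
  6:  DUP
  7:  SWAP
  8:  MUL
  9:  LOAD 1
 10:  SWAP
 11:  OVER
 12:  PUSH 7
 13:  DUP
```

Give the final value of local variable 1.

-4

PUSH -22  -22
POP       (empty)
PUSH -4   -4
STORE 1   (empty)
LOAD 1    -4
DUP       -4 -4
SWAP      -4 -4
MUL       16
LOAD 1    16 -4
SWAP      -4 16
OVER      -4 16 -4
PUSH 7    -4 16 -4 7
DUP       -4 16 -4 7 7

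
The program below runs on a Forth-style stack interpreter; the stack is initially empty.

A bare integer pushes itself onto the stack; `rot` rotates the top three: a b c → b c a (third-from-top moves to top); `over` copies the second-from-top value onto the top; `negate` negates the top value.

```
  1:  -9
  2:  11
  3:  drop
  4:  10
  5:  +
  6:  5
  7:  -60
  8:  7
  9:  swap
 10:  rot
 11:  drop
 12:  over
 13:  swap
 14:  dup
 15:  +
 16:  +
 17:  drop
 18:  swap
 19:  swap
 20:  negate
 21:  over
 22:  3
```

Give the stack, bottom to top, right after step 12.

[1, 7, -60, 7]

-9   → [-9]
11   → [-9, 11]
drop → [-9]
10   → [-9, 10]
+    → [1]
5    → [1, 5]
-60  → [1, 5, -60]
7    → [1, 5, -60, 7]
swap → [1, 5, 7, -60]
rot  → [1, 7, -60, 5]
drop → [1, 7, -60]
over → [1, 7, -60, 7]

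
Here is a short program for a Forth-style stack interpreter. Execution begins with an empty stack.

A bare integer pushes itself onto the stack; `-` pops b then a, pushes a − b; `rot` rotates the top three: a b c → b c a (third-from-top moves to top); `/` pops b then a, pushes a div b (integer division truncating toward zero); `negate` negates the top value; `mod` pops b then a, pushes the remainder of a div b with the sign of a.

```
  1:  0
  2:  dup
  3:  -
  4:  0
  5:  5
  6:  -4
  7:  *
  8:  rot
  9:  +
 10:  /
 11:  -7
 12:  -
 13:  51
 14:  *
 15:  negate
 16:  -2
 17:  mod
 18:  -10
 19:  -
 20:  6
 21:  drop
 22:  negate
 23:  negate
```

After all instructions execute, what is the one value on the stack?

0       [0]
dup     [0, 0]
-       [0]
0       [0, 0]
5       [0, 0, 5]
-4      [0, 0, 5, -4]
*       [0, 0, -20]
rot     [0, -20, 0]
+       [0, -20]
/       [0]
-7      [0, -7]
-       [7]
51      [7, 51]
*       [357]
negate  [-357]
-2      [-357, -2]
mod     [-1]
-10     [-1, -10]
-       [9]
6       [9, 6]
drop    [9]
negate  [-9]
negate  [9]

9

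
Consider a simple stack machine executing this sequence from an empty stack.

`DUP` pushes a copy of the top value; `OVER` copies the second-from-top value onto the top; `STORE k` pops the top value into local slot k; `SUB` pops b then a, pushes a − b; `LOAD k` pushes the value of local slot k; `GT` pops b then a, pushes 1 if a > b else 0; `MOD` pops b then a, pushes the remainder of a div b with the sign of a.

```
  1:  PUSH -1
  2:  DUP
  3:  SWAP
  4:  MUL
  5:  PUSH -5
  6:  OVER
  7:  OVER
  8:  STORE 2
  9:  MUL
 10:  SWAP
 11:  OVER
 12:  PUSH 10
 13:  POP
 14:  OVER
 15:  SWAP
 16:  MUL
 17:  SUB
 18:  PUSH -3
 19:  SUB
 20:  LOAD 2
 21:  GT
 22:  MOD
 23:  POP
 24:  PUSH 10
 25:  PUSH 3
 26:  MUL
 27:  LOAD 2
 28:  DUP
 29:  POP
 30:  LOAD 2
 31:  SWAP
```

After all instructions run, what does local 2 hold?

PUSH -1 : [-1]
DUP     : [-1, -1]
SWAP    : [-1, -1]
MUL     : [1]
PUSH -5 : [1, -5]
OVER    : [1, -5, 1]
OVER    : [1, -5, 1, -5]
STORE 2 : [1, -5, 1]
MUL     : [1, -5]
SWAP    : [-5, 1]
OVER    : [-5, 1, -5]
PUSH 10 : [-5, 1, -5, 10]
POP     : [-5, 1, -5]
OVER    : [-5, 1, -5, 1]
SWAP    : [-5, 1, 1, -5]
MUL     : [-5, 1, -5]
SUB     : [-5, 6]
PUSH -3 : [-5, 6, -3]
SUB     : [-5, 9]
LOAD 2  : [-5, 9, -5]
GT      : [-5, 1]
MOD     : [0]
POP     : []
PUSH 10 : [10]
PUSH 3  : [10, 3]
MUL     : [30]
LOAD 2  : [30, -5]
DUP     : [30, -5, -5]
POP     : [30, -5]
LOAD 2  : [30, -5, -5]
SWAP    : [30, -5, -5]

-5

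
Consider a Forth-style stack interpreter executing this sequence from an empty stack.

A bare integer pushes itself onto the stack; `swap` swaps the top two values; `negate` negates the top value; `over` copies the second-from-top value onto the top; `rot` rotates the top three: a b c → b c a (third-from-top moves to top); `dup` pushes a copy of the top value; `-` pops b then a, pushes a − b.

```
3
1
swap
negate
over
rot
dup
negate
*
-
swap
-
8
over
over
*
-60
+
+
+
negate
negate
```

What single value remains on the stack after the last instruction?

3       3
1       3 1
swap    1 3
negate  1 -3
over    1 -3 1
rot     -3 1 1
dup     -3 1 1 1
negate  -3 1 1 -1
*       -3 1 -1
-       -3 2
swap    2 -3
-       5
8       5 8
over    5 8 5
over    5 8 5 8
*       5 8 40
-60     5 8 40 -60
+       5 8 -20
+       5 -12
+       -7
negate  7
negate  -7

-7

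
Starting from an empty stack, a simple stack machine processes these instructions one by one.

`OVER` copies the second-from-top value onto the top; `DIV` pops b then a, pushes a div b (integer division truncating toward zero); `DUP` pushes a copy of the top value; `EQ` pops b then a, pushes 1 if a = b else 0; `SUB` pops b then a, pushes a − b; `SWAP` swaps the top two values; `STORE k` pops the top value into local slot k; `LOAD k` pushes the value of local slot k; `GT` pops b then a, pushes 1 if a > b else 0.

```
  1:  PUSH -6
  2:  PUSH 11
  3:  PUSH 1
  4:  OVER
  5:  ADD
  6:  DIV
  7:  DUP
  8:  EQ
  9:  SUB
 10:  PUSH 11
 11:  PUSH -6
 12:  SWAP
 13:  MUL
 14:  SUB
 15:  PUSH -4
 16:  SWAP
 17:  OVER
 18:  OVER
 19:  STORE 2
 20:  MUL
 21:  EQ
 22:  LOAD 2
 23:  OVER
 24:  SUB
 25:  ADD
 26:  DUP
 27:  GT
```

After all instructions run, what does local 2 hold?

PUSH -6 → [-6]
PUSH 11 → [-6, 11]
PUSH 1  → [-6, 11, 1]
OVER    → [-6, 11, 1, 11]
ADD     → [-6, 11, 12]
DIV     → [-6, 0]
DUP     → [-6, 0, 0]
EQ      → [-6, 1]
SUB     → [-7]
PUSH 11 → [-7, 11]
PUSH -6 → [-7, 11, -6]
SWAP    → [-7, -6, 11]
MUL     → [-7, -66]
SUB     → [59]
PUSH -4 → [59, -4]
SWAP    → [-4, 59]
OVER    → [-4, 59, -4]
OVER    → [-4, 59, -4, 59]
STORE 2 → [-4, 59, -4]
MUL     → [-4, -236]
EQ      → [0]
LOAD 2  → [0, 59]
OVER    → [0, 59, 0]
SUB     → [0, 59]
ADD     → [59]
DUP     → [59, 59]
GT      → [0]

59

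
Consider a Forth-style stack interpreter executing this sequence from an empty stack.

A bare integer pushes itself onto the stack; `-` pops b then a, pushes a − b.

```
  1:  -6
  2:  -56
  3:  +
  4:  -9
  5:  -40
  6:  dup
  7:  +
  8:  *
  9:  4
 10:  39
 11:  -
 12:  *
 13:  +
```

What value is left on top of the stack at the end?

-6   [-6]
-56  [-6, -56]
+    [-62]
-9   [-62, -9]
-40  [-62, -9, -40]
dup  [-62, -9, -40, -40]
+    [-62, -9, -80]
*    [-62, 720]
4    [-62, 720, 4]
39   [-62, 720, 4, 39]
-    [-62, 720, -35]
*    [-62, -25200]
+    [-25262]

-25262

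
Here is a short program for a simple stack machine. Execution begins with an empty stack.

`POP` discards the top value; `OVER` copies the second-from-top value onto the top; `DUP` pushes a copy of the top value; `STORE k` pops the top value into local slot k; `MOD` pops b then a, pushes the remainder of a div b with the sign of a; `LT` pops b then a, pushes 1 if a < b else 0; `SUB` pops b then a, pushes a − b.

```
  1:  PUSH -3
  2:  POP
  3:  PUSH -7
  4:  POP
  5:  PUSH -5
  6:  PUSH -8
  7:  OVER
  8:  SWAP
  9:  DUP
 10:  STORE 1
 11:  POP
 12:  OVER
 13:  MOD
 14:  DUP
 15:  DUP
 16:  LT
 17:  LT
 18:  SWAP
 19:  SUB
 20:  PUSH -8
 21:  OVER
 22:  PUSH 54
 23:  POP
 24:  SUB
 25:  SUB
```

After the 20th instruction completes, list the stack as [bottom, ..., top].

[5, -8]

PUSH -3 → -3
POP     → (empty)
PUSH -7 → -7
POP     → (empty)
PUSH -5 → -5
PUSH -8 → -5 -8
OVER    → -5 -8 -5
SWAP    → -5 -5 -8
DUP     → -5 -5 -8 -8
STORE 1 → -5 -5 -8
POP     → -5 -5
OVER    → -5 -5 -5
MOD     → -5 0
DUP     → -5 0 0
DUP     → -5 0 0 0
LT      → -5 0 0
LT      → -5 0
SWAP    → 0 -5
SUB     → 5
PUSH -8 → 5 -8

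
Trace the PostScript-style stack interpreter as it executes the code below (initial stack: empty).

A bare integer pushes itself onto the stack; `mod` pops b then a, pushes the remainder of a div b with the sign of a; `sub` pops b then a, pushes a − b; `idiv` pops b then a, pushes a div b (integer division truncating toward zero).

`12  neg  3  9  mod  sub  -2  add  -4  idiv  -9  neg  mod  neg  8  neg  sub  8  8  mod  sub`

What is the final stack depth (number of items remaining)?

12   → [12]
neg  → [-12]
3    → [-12, 3]
9    → [-12, 3, 9]
mod  → [-12, 3]
sub  → [-15]
-2   → [-15, -2]
add  → [-17]
-4   → [-17, -4]
idiv → [4]
-9   → [4, -9]
neg  → [4, 9]
mod  → [4]
neg  → [-4]
8    → [-4, 8]
neg  → [-4, -8]
sub  → [4]
8    → [4, 8]
8    → [4, 8, 8]
mod  → [4, 0]
sub  → [4]

1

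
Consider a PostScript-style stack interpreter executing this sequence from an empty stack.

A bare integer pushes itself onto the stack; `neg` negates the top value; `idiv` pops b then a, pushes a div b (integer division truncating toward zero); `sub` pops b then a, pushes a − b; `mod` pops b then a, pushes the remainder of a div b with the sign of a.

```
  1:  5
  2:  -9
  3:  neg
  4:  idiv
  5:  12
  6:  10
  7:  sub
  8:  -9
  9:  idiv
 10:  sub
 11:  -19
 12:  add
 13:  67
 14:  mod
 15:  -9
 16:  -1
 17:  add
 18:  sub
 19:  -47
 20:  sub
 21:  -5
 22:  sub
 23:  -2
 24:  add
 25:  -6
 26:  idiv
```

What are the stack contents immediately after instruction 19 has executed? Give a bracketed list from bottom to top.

[-9, -47]

5    : 5
-9   : 5 -9
neg  : 5 9
idiv : 0
12   : 0 12
10   : 0 12 10
sub  : 0 2
-9   : 0 2 -9
idiv : 0 0
sub  : 0
-19  : 0 -19
add  : -19
67   : -19 67
mod  : -19
-9   : -19 -9
-1   : -19 -9 -1
add  : -19 -10
sub  : -9
-47  : -9 -47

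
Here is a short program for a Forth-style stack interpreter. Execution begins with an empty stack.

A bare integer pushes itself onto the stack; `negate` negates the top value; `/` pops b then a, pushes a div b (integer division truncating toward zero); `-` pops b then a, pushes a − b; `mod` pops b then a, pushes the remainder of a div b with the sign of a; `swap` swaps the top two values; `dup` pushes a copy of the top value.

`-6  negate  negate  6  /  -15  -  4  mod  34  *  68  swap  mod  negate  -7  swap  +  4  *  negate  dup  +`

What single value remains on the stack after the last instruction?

-6     → [-6]
negate → [6]
negate → [-6]
6      → [-6, 6]
/      → [-1]
-15    → [-1, -15]
-      → [14]
4      → [14, 4]
mod    → [2]
34     → [2, 34]
*      → [68]
68     → [68, 68]
swap   → [68, 68]
mod    → [0]
negate → [0]
-7     → [0, -7]
swap   → [-7, 0]
+      → [-7]
4      → [-7, 4]
*      → [-28]
negate → [28]
dup    → [28, 28]
+      → [56]

56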